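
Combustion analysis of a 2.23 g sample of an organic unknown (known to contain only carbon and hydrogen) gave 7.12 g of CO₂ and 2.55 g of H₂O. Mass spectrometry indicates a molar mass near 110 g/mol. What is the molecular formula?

C8H14

mol C = 7.12 g CO₂ ÷ 44.009 g/mol = 0.1618 mol
mol H = 2 × 2.55 g H₂O ÷ 18.015 g/mol = 0.2831 mol
Divide by the smallest (0.1618 mol): C 1.000, H 1.750
Multiplying each by 4 gives whole numbers: C 4.00, H 7.00
Empirical formula: C4H7
Empirical-formula mass = 55.10 g/mol; 110 ÷ 55.10 ≈ 2, so the molecular formula is C8H14.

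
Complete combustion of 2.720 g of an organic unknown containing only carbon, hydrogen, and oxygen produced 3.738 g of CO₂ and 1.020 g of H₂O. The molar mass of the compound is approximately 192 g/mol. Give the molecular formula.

mol C = 3.738 g CO₂ ÷ 44.009 g/mol = 0.084937 mol
mol H = 2 × 1.020 g H₂O ÷ 18.015 g/mol = 0.11324 mol
mass O = 2.720 − (1.0202 + 0.11414) = 1.5857 g → mol O = 1.5857 ÷ 15.999 = 0.099111 mol
Divide by the smallest (0.084937 mol): C 1.000, H 1.333, O 1.167
Multiplying each by 6 gives whole numbers: C 6.00, H 8.00, O 7.00
Empirical formula: C6H8O7
Empirical-formula mass = 192.12 g/mol; 192 ÷ 192.12 ≈ 1, so the molecular formula is C6H8O7.

C6H8O7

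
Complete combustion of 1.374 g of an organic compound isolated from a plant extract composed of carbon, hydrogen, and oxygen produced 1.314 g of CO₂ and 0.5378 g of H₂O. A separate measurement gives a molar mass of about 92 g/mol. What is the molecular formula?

mol C = 1.314 g CO₂ ÷ 44.009 g/mol = 0.029858 mol
mol H = 2 × 0.5378 g H₂O ÷ 18.015 g/mol = 0.059706 mol
mass O = 1.374 − (0.35862 + 0.060183) = 0.95520 g → mol O = 0.95520 ÷ 15.999 = 0.059704 mol
Divide by the smallest (0.029858 mol): C 1.000, H 2.000, O 2.000
Empirical formula: CH2O2
Empirical-formula mass = 46.02 g/mol; 92 ÷ 46.02 ≈ 2, so the molecular formula is C2H4O4.

C2H4O4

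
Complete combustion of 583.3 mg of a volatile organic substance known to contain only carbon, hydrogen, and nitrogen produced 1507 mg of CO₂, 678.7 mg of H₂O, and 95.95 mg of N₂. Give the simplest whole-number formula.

C5H11N

mol C = 1.507 g CO₂ ÷ 44.009 g/mol = 0.034243 mol
mol H = 2 × 0.6787 g H₂O ÷ 18.015 g/mol = 0.075348 mol
mol N = 2 × 0.09595 g N₂ ÷ 28.014 g/mol = 0.0068501 mol
Divide by the smallest (0.0068501 mol): C 4.999, H 11.000, N 1.000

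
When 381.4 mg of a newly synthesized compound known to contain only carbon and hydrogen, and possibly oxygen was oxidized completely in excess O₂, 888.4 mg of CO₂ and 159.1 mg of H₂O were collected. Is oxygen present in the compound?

yes

mol C = 0.8884 g CO₂ ÷ 44.009 g/mol = 0.020187 mol
mol H = 2 × 0.1591 g H₂O ÷ 18.015 g/mol = 0.017663 mol
C and H account for only 0.26027 g of the 0.3814 g sample; the remaining 0.12113 g must be oxygen.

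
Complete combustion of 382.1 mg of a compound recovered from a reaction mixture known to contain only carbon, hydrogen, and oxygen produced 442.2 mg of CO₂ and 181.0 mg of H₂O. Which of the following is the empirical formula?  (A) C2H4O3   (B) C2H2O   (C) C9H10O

(A) C2H4O3

mol C = 0.4422 g CO₂ ÷ 44.009 g/mol = 0.010048 mol
mol H = 2 × 0.1810 g H₂O ÷ 18.015 g/mol = 0.020094 mol
mass O = 0.3821 − (0.12069 + 0.020255) = 0.24116 g → mol O = 0.24116 ÷ 15.999 = 0.015073 mol
Divide by the smallest (0.010048 mol): C 1.000, H 2.000, O 1.500
Multiplying each by 2 gives whole numbers: C 2.00, H 4.00, O 3.00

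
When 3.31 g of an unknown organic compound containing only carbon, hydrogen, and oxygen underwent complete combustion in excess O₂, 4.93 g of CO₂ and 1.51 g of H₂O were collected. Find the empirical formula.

C2H3O2

mol C = 4.93 g CO₂ ÷ 44.009 g/mol = 0.1120 mol
mol H = 2 × 1.51 g H₂O ÷ 18.015 g/mol = 0.1676 mol
mass O = 3.31 − (1.346 + 0.1690) = 1.796 g → mol O = 1.796 ÷ 15.999 = 0.1122 mol
Divide by the smallest (0.1120 mol): C 1.000, H 1.496, O 1.002
Multiplying each by 2 gives whole numbers: C 2.00, H 2.99, O 2.00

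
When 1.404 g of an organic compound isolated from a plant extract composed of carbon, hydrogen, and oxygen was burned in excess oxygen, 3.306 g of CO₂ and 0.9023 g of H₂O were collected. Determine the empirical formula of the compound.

mol C = 3.306 g CO₂ ÷ 44.009 g/mol = 0.075121 mol
mol H = 2 × 0.9023 g H₂O ÷ 18.015 g/mol = 0.10017 mol
mass O = 1.404 − (0.90228 + 0.10097) = 0.40075 g → mol O = 0.40075 ÷ 15.999 = 0.025048 mol
Divide by the smallest (0.025048 mol): C 2.999, H 3.999, O 1.000

C3H4O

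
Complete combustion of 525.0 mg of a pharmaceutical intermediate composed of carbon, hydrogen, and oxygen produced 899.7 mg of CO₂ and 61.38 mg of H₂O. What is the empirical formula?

C6H2O5

mol C = 0.8997 g CO₂ ÷ 44.009 g/mol = 0.020444 mol
mol H = 2 × 0.06138 g H₂O ÷ 18.015 g/mol = 0.0068143 mol
mass O = 0.5250 − (0.24555 + 0.0068688) = 0.27258 g → mol O = 0.27258 ÷ 15.999 = 0.017038 mol
Divide by the smallest (0.0068143 mol): C 3.000, H 1.000, O 2.500
Multiplying each by 2 gives whole numbers: C 6.00, H 2.00, O 5.00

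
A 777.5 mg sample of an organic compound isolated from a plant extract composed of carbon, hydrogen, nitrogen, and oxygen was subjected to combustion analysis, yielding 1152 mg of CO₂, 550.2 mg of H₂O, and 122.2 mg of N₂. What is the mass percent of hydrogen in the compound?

7.92%

mol C = 1.152 g CO₂ ÷ 44.009 g/mol = 0.026176 mol
mol H = 2 × 0.5502 g H₂O ÷ 18.015 g/mol = 0.061082 mol
mol N = 2 × 0.1222 g N₂ ÷ 28.014 g/mol = 0.0087242 mol
mass O = 0.7775 − (0.31441 + 0.061571 + 0.12220) = 0.27932 g → mol O = 0.27932 ÷ 15.999 = 0.017459 mol
mass % H = 0.061571 g ÷ 0.7775 g × 100%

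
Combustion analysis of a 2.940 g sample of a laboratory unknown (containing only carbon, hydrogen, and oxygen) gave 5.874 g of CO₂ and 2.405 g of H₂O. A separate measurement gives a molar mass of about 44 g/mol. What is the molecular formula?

mol C = 5.874 g CO₂ ÷ 44.009 g/mol = 0.13347 mol
mol H = 2 × 2.405 g H₂O ÷ 18.015 g/mol = 0.26700 mol
mass O = 2.940 − (1.6031 + 0.26914) = 1.0677 g → mol O = 1.0677 ÷ 15.999 = 0.066737 mol
Divide by the smallest (0.066737 mol): C 2.000, H 4.001, O 1.000
Empirical formula: C2H4O
Empirical-formula mass = 44.05 g/mol; 44 ÷ 44.05 ≈ 1, so the molecular formula is C2H4O.

C2H4O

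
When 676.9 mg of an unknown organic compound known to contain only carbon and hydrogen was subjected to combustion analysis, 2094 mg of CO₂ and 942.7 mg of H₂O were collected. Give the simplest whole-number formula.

C5H11

mol C = 2.094 g CO₂ ÷ 44.009 g/mol = 0.047581 mol
mol H = 2 × 0.9427 g H₂O ÷ 18.015 g/mol = 0.10466 mol
Divide by the smallest (0.047581 mol): C 1.000, H 2.200
Multiplying each by 5 gives whole numbers: C 5.00, H 11.00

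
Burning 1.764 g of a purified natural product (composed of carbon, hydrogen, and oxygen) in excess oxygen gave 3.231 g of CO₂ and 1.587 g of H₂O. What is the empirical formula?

mol C = 3.231 g CO₂ ÷ 44.009 g/mol = 0.073417 mol
mol H = 2 × 1.587 g H₂O ÷ 18.015 g/mol = 0.17619 mol
mass O = 1.764 − (0.88181 + 0.17760) = 0.70459 g → mol O = 0.70459 ÷ 15.999 = 0.044040 mol
Divide by the smallest (0.044040 mol): C 1.667, H 4.001, O 1.000
Multiplying each by 3 gives whole numbers: C 5.00, H 12.00, O 3.00

C5H12O3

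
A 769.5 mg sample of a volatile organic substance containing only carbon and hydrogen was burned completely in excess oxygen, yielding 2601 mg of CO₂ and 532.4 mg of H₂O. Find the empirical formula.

CH

mol C = 2.601 g CO₂ ÷ 44.009 g/mol = 0.059102 mol
mol H = 2 × 0.5324 g H₂O ÷ 18.015 g/mol = 0.059106 mol
Divide by the smallest (0.059102 mol): C 1.000, H 1.000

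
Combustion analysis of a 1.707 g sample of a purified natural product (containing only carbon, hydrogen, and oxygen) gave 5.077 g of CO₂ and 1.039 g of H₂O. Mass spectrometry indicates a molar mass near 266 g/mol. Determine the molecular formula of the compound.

C18H18O2

mol C = 5.077 g CO₂ ÷ 44.009 g/mol = 0.11536 mol
mol H = 2 × 1.039 g H₂O ÷ 18.015 g/mol = 0.11535 mol
mass O = 1.707 − (1.3856 + 0.11627) = 0.20511 g → mol O = 0.20511 ÷ 15.999 = 0.012820 mol
Divide by the smallest (0.012820 mol): C 8.999, H 8.998, O 1.000
Empirical formula: C9H9O
Empirical-formula mass = 133.17 g/mol; 266 ÷ 133.17 ≈ 2, so the molecular formula is C18H18O2.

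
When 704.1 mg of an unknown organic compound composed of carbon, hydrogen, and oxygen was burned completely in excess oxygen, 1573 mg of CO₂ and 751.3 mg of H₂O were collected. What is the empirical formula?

C3H7O

mol C = 1.573 g CO₂ ÷ 44.009 g/mol = 0.035743 mol
mol H = 2 × 0.7513 g H₂O ÷ 18.015 g/mol = 0.083408 mol
mass O = 0.7041 − (0.42931 + 0.084076) = 0.19072 g → mol O = 0.19072 ÷ 15.999 = 0.011921 mol
Divide by the smallest (0.011921 mol): C 2.998, H 6.997, O 1.000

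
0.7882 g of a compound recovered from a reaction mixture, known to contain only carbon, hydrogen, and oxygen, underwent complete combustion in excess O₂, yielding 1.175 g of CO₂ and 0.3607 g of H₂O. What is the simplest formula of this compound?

mol C = 1.175 g CO₂ ÷ 44.009 g/mol = 0.026699 mol
mol H = 2 × 0.3607 g H₂O ÷ 18.015 g/mol = 0.040044 mol
mass O = 0.7882 − (0.32068 + 0.040365) = 0.42715 g → mol O = 0.42715 ÷ 15.999 = 0.026699 mol
Divide by the smallest (0.026699 mol): C 1.000, H 1.500, O 1.000
Multiplying each by 2 gives whole numbers: C 2.00, H 3.00, O 2.00

C2H3O2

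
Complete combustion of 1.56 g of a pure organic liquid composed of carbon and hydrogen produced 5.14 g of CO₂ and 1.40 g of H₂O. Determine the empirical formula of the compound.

mol C = 5.14 g CO₂ ÷ 44.009 g/mol = 0.1168 mol
mol H = 2 × 1.40 g H₂O ÷ 18.015 g/mol = 0.1554 mol
Divide by the smallest (0.1168 mol): C 1.000, H 1.331
Multiplying each by 3 gives whole numbers: C 3.00, H 3.99

C3H4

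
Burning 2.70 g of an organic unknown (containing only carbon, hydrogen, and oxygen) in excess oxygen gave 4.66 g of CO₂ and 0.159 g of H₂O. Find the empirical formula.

mol C = 4.66 g CO₂ ÷ 44.009 g/mol = 0.1059 mol
mol H = 2 × 0.159 g H₂O ÷ 18.015 g/mol = 0.01765 mol
mass O = 2.70 − (1.272 + 0.01779) = 1.410 g → mol O = 1.410 ÷ 15.999 = 0.08816 mol
Divide by the smallest (0.01765 mol): C 5.999, H 1.000, O 4.994

C6HO5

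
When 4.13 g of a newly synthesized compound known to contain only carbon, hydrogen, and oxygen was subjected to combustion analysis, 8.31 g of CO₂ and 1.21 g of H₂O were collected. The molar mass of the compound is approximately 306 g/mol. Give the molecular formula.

C14H10O8

mol C = 8.31 g CO₂ ÷ 44.009 g/mol = 0.1888 mol
mol H = 2 × 1.21 g H₂O ÷ 18.015 g/mol = 0.1343 mol
mass O = 4.13 − (2.268 + 0.1354) = 1.727 g → mol O = 1.727 ÷ 15.999 = 0.1079 mol
Divide by the smallest (0.1079 mol): C 1.750, H 1.245, O 1.000
Multiplying each by 4 gives whole numbers: C 7.00, H 4.98, O 4.00
Empirical formula: C7H5O4
Empirical-formula mass = 153.11 g/mol; 306 ÷ 153.11 ≈ 2, so the molecular formula is C14H10O8.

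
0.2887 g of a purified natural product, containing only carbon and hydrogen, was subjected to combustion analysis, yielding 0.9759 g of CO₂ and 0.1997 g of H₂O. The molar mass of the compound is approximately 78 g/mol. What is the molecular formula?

mol C = 0.9759 g CO₂ ÷ 44.009 g/mol = 0.022175 mol
mol H = 2 × 0.1997 g H₂O ÷ 18.015 g/mol = 0.022170 mol
Divide by the smallest (0.022170 mol): C 1.000, H 1.000
Empirical formula: CH
Empirical-formula mass = 13.02 g/mol; 78 ÷ 13.02 ≈ 6, so the molecular formula is C6H6.

C6H6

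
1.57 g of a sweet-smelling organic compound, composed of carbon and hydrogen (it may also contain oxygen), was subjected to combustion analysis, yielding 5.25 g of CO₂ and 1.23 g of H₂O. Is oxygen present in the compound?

mol C = 5.25 g CO₂ ÷ 44.009 g/mol = 0.1193 mol
mol H = 2 × 1.23 g H₂O ÷ 18.015 g/mol = 0.1366 mol
C and H together account for 1.570 g — essentially the entire 1.57 g sample — so the compound contains no oxygen.

no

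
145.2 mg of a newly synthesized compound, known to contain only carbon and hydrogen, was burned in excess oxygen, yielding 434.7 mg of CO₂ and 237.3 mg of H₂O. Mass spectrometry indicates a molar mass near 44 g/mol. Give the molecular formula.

mol C = 0.4347 g CO₂ ÷ 44.009 g/mol = 0.0098775 mol
mol H = 2 × 0.2373 g H₂O ÷ 18.015 g/mol = 0.026345 mol
Divide by the smallest (0.0098775 mol): C 1.000, H 2.667
Multiplying each by 3 gives whole numbers: C 3.00, H 8.00
Empirical formula: C3H8
Empirical-formula mass = 44.10 g/mol; 44 ÷ 44.10 ≈ 1, so the molecular formula is C3H8.

C3H8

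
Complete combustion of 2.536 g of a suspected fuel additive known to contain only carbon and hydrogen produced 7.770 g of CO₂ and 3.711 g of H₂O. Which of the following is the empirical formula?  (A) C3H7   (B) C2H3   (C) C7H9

(A) C3H7

mol C = 7.770 g CO₂ ÷ 44.009 g/mol = 0.17655 mol
mol H = 2 × 3.711 g H₂O ÷ 18.015 g/mol = 0.41199 mol
Divide by the smallest (0.17655 mol): C 1.000, H 2.333
Multiplying each by 3 gives whole numbers: C 3.00, H 7.00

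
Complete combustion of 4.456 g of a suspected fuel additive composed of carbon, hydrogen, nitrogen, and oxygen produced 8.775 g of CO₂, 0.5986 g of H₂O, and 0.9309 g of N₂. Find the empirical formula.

C3HNO

mol C = 8.775 g CO₂ ÷ 44.009 g/mol = 0.19939 mol
mol H = 2 × 0.5986 g H₂O ÷ 18.015 g/mol = 0.066456 mol
mol N = 2 × 0.9309 g N₂ ÷ 28.014 g/mol = 0.066460 mol
mass O = 4.456 − (2.3949 + 0.066987 + 0.93090) = 1.0632 g → mol O = 1.0632 ÷ 15.999 = 0.066456 mol
Divide by the smallest (0.066456 mol): C 3.000, H 1.000, N 1.000, O 1.000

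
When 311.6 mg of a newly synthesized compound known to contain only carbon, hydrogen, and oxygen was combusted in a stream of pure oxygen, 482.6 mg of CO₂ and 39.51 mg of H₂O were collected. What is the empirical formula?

C5H2O5

mol C = 0.4826 g CO₂ ÷ 44.009 g/mol = 0.010966 mol
mol H = 2 × 0.03951 g H₂O ÷ 18.015 g/mol = 0.0043863 mol
mass O = 0.3116 − (0.13171 + 0.0044214) = 0.17547 g → mol O = 0.17547 ÷ 15.999 = 0.010967 mol
Divide by the smallest (0.0043863 mol): C 2.500, H 1.000, O 2.500
Multiplying each by 2 gives whole numbers: C 5.00, H 2.00, O 5.00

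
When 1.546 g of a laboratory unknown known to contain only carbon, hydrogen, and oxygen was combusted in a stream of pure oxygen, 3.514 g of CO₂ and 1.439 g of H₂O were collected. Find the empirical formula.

mol C = 3.514 g CO₂ ÷ 44.009 g/mol = 0.079847 mol
mol H = 2 × 1.439 g H₂O ÷ 18.015 g/mol = 0.15976 mol
mass O = 1.546 − (0.95905 + 0.16103) = 0.42592 g → mol O = 0.42592 ÷ 15.999 = 0.026622 mol
Divide by the smallest (0.026622 mol): C 2.999, H 6.001, O 1.000

C3H6O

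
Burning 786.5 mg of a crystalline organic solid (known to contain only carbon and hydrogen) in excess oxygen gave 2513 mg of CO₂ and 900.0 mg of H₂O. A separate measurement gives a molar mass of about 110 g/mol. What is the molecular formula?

C8H14

mol C = 2.513 g CO₂ ÷ 44.009 g/mol = 0.057102 mol
mol H = 2 × 0.9000 g H₂O ÷ 18.015 g/mol = 0.099917 mol
Divide by the smallest (0.057102 mol): C 1.000, H 1.750
Multiplying each by 4 gives whole numbers: C 4.00, H 7.00
Empirical formula: C4H7
Empirical-formula mass = 55.10 g/mol; 110 ÷ 55.10 ≈ 2, so the molecular formula is C8H14.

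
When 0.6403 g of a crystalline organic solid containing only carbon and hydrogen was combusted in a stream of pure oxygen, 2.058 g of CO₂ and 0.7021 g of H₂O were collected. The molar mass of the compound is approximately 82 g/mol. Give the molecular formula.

C6H10

mol C = 2.058 g CO₂ ÷ 44.009 g/mol = 0.046763 mol
mol H = 2 × 0.7021 g H₂O ÷ 18.015 g/mol = 0.077946 mol
Divide by the smallest (0.046763 mol): C 1.000, H 1.667
Multiplying each by 3 gives whole numbers: C 3.00, H 5.00
Empirical formula: C3H5
Empirical-formula mass = 41.07 g/mol; 82 ÷ 41.07 ≈ 2, so the molecular formula is C6H10.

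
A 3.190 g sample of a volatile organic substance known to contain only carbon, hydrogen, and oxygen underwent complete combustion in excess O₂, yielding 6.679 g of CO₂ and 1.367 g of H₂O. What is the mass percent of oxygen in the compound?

mol C = 6.679 g CO₂ ÷ 44.009 g/mol = 0.15176 mol
mol H = 2 × 1.367 g H₂O ÷ 18.015 g/mol = 0.15176 mol
mass O = 3.190 − (1.8228 + 0.15298) = 1.2142 g → mol O = 1.2142 ÷ 15.999 = 0.075891 mol
mass % O = 1.2142 g ÷ 3.190 g × 100%

38.06%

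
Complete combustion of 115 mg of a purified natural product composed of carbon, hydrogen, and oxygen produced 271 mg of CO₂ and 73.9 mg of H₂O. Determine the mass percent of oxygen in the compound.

28.5%

mol C = 0.271 g CO₂ ÷ 44.009 g/mol = 0.006158 mol
mol H = 2 × 0.0739 g H₂O ÷ 18.015 g/mol = 0.008204 mol
mass O = 0.115 − (0.07396 + 0.008270) = 0.03277 g → mol O = 0.03277 ÷ 15.999 = 0.002048 mol
mass % O = 0.03277 g ÷ 0.115 g × 100%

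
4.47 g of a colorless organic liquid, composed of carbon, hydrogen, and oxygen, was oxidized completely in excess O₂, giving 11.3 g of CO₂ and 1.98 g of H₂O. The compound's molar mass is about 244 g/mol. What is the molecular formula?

mol C = 11.3 g CO₂ ÷ 44.009 g/mol = 0.2568 mol
mol H = 2 × 1.98 g H₂O ÷ 18.015 g/mol = 0.2198 mol
mass O = 4.47 − (3.084 + 0.2216) = 1.164 g → mol O = 1.164 ÷ 15.999 = 0.07278 mol
Divide by the smallest (0.07278 mol): C 3.528, H 3.020, O 1.000
Multiplying each by 2 gives whole numbers: C 7.06, H 6.04, O 2.00
Empirical formula: C7H6O2
Empirical-formula mass = 122.12 g/mol; 244 ÷ 122.12 ≈ 2, so the molecular formula is C14H12O4.

C14H12O4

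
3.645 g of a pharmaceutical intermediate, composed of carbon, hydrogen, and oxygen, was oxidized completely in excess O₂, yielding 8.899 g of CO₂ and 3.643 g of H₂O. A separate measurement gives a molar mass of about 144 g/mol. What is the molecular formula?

mol C = 8.899 g CO₂ ÷ 44.009 g/mol = 0.20221 mol
mol H = 2 × 3.643 g H₂O ÷ 18.015 g/mol = 0.40444 mol
mass O = 3.645 − (2.4287 + 0.40768) = 0.80860 g → mol O = 0.80860 ÷ 15.999 = 0.050540 mol
Divide by the smallest (0.050540 mol): C 4.001, H 8.002, O 1.000
Empirical formula: C4H8O
Empirical-formula mass = 72.11 g/mol; 144 ÷ 72.11 ≈ 2, so the molecular formula is C8H16O2.

C8H16O2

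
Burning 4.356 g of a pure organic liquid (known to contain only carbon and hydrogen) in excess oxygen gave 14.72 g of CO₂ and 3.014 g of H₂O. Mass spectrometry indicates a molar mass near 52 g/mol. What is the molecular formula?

C4H4

mol C = 14.72 g CO₂ ÷ 44.009 g/mol = 0.33448 mol
mol H = 2 × 3.014 g H₂O ÷ 18.015 g/mol = 0.33461 mol
Divide by the smallest (0.33448 mol): C 1.000, H 1.000
Empirical formula: CH
Empirical-formula mass = 13.02 g/mol; 52 ÷ 13.02 ≈ 4, so the molecular formula is C4H4.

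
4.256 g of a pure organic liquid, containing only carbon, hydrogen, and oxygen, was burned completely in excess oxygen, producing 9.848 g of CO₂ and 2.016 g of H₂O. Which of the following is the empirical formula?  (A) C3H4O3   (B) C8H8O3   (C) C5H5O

(B) C8H8O3

mol C = 9.848 g CO₂ ÷ 44.009 g/mol = 0.22377 mol
mol H = 2 × 2.016 g H₂O ÷ 18.015 g/mol = 0.22381 mol
mass O = 4.256 − (2.6877 + 0.22560) = 1.3427 g → mol O = 1.3427 ÷ 15.999 = 0.083922 mol
Divide by the smallest (0.083922 mol): C 2.666, H 2.667, O 1.000
Multiplying each by 3 gives whole numbers: C 8.00, H 8.00, O 3.00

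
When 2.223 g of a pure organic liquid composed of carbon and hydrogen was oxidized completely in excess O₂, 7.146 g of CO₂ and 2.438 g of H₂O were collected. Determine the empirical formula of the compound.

C3H5

mol C = 7.146 g CO₂ ÷ 44.009 g/mol = 0.16238 mol
mol H = 2 × 2.438 g H₂O ÷ 18.015 g/mol = 0.27066 mol
Divide by the smallest (0.16238 mol): C 1.000, H 1.667
Multiplying each by 3 gives whole numbers: C 3.00, H 5.00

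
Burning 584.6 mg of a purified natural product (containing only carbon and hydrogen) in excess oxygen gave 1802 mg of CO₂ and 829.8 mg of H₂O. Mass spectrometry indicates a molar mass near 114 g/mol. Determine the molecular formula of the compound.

C8H18

mol C = 1.802 g CO₂ ÷ 44.009 g/mol = 0.040946 mol
mol H = 2 × 0.8298 g H₂O ÷ 18.015 g/mol = 0.092123 mol
Divide by the smallest (0.040946 mol): C 1.000, H 2.250
Multiplying each by 4 gives whole numbers: C 4.00, H 9.00
Empirical formula: C4H9
Empirical-formula mass = 57.12 g/mol; 114 ÷ 57.12 ≈ 2, so the molecular formula is C8H18.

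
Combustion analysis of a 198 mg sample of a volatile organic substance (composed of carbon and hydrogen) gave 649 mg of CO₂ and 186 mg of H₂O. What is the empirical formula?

C5H7

mol C = 0.649 g CO₂ ÷ 44.009 g/mol = 0.01475 mol
mol H = 2 × 0.186 g H₂O ÷ 18.015 g/mol = 0.02065 mol
Divide by the smallest (0.01475 mol): C 1.000, H 1.400
Multiplying each by 5 gives whole numbers: C 5.00, H 7.00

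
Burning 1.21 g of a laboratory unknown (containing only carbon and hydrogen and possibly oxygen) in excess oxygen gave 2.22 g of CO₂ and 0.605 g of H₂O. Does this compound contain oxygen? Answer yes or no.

yes

mol C = 2.22 g CO₂ ÷ 44.009 g/mol = 0.05044 mol
mol H = 2 × 0.605 g H₂O ÷ 18.015 g/mol = 0.06717 mol
C and H account for only 0.6736 g of the 1.21 g sample; the remaining 0.5364 g must be oxygen.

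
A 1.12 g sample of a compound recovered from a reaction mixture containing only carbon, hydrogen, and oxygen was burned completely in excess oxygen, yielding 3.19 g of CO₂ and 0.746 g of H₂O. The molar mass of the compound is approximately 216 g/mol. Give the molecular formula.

C14H16O2

mol C = 3.19 g CO₂ ÷ 44.009 g/mol = 0.07249 mol
mol H = 2 × 0.746 g H₂O ÷ 18.015 g/mol = 0.08282 mol
mass O = 1.12 − (0.8706 + 0.08348) = 0.1659 g → mol O = 0.1659 ÷ 15.999 = 0.01037 mol
Divide by the smallest (0.01037 mol): C 6.990, H 7.987, O 1.000
Empirical formula: C7H8O
Empirical-formula mass = 108.14 g/mol; 216 ÷ 108.14 ≈ 2, so the molecular formula is C14H16O2.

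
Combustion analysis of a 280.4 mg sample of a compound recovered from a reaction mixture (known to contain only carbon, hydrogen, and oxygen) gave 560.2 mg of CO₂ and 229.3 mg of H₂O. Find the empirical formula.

C2H4O

mol C = 0.5602 g CO₂ ÷ 44.009 g/mol = 0.012729 mol
mol H = 2 × 0.2293 g H₂O ÷ 18.015 g/mol = 0.025457 mol
mass O = 0.2804 − (0.15289 + 0.025660) = 0.10185 g → mol O = 0.10185 ÷ 15.999 = 0.0063660 mol
Divide by the smallest (0.0063660 mol): C 2.000, H 3.999, O 1.000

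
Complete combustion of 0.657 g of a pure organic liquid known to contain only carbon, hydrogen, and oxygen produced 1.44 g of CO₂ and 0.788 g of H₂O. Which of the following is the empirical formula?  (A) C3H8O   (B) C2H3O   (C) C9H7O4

(A) C3H8O

mol C = 1.44 g CO₂ ÷ 44.009 g/mol = 0.03272 mol
mol H = 2 × 0.788 g H₂O ÷ 18.015 g/mol = 0.08748 mol
mass O = 0.657 − (0.3930 + 0.08818) = 0.1758 g → mol O = 0.1758 ÷ 15.999 = 0.01099 mol
Divide by the smallest (0.01099 mol): C 2.978, H 7.961, O 1.000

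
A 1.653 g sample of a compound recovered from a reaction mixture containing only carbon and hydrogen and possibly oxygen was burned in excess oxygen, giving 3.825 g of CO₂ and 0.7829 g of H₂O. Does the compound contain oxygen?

yes

mol C = 3.825 g CO₂ ÷ 44.009 g/mol = 0.086914 mol
mol H = 2 × 0.7829 g H₂O ÷ 18.015 g/mol = 0.086916 mol
C and H account for only 1.1315 g of the 1.653 g sample; the remaining 0.52146 g must be oxygen.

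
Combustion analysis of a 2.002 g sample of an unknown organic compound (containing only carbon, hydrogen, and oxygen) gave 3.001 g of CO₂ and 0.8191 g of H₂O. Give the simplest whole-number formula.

mol C = 3.001 g CO₂ ÷ 44.009 g/mol = 0.068191 mol
mol H = 2 × 0.8191 g H₂O ÷ 18.015 g/mol = 0.090935 mol
mass O = 2.002 − (0.81904 + 0.091663) = 1.0913 g → mol O = 1.0913 ÷ 15.999 = 0.068211 mol
Divide by the smallest (0.068191 mol): C 1.000, H 1.334, O 1.000
Multiplying each by 3 gives whole numbers: C 3.00, H 4.00, O 3.00

C3H4O3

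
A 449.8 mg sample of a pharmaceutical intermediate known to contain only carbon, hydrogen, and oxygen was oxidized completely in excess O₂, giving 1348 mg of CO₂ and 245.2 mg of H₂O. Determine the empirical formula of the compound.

C9H8O

mol C = 1.348 g CO₂ ÷ 44.009 g/mol = 0.030630 mol
mol H = 2 × 0.2452 g H₂O ÷ 18.015 g/mol = 0.027222 mol
mass O = 0.4498 − (0.36790 + 0.027440) = 0.054462 g → mol O = 0.054462 ÷ 15.999 = 0.0034041 mol
Divide by the smallest (0.0034041 mol): C 8.998, H 7.997, O 1.000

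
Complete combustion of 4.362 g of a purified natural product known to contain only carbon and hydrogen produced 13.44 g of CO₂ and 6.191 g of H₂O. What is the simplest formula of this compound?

C4H9

mol C = 13.44 g CO₂ ÷ 44.009 g/mol = 0.30539 mol
mol H = 2 × 6.191 g H₂O ÷ 18.015 g/mol = 0.68732 mol
Divide by the smallest (0.30539 mol): C 1.000, H 2.251
Multiplying each by 4 gives whole numbers: C 4.00, H 9.00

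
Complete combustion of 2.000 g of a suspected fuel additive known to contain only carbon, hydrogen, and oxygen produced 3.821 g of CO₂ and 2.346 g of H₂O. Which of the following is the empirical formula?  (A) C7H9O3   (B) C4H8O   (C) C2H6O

mol C = 3.821 g CO₂ ÷ 44.009 g/mol = 0.086823 mol
mol H = 2 × 2.346 g H₂O ÷ 18.015 g/mol = 0.26045 mol
mass O = 2.000 − (1.0428 + 0.26253) = 0.69463 g → mol O = 0.69463 ÷ 15.999 = 0.043417 mol
Divide by the smallest (0.043417 mol): C 2.000, H 5.999, O 1.000

(C) C2H6O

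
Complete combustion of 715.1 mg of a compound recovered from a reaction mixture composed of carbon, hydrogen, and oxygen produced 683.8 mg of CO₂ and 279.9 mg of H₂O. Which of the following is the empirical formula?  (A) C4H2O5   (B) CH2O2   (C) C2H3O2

(B) CH2O2

mol C = 0.6838 g CO₂ ÷ 44.009 g/mol = 0.015538 mol
mol H = 2 × 0.2799 g H₂O ÷ 18.015 g/mol = 0.031074 mol
mass O = 0.7151 − (0.18662 + 0.031323) = 0.49715 g → mol O = 0.49715 ÷ 15.999 = 0.031074 mol
Divide by the smallest (0.015538 mol): C 1.000, H 2.000, O 2.000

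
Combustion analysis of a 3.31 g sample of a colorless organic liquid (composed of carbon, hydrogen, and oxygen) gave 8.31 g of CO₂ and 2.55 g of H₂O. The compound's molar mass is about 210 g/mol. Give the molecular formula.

C12H18O3

mol C = 8.31 g CO₂ ÷ 44.009 g/mol = 0.1888 mol
mol H = 2 × 2.55 g H₂O ÷ 18.015 g/mol = 0.2831 mol
mass O = 3.31 − (2.268 + 0.2854) = 0.7567 g → mol O = 0.7567 ÷ 15.999 = 0.04729 mol
Divide by the smallest (0.04729 mol): C 3.993, H 5.986, O 1.000
Empirical formula: C4H6O
Empirical-formula mass = 70.09 g/mol; 210 ÷ 70.09 ≈ 3, so the molecular formula is C12H18O3.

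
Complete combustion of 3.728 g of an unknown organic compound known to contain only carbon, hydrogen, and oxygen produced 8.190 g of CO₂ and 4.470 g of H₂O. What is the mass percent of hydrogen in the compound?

mol C = 8.190 g CO₂ ÷ 44.009 g/mol = 0.18610 mol
mol H = 2 × 4.470 g H₂O ÷ 18.015 g/mol = 0.49625 mol
mass O = 3.728 − (2.2352 + 0.50022) = 0.99255 g → mol O = 0.99255 ÷ 15.999 = 0.062038 mol
mass % H = 0.50022 g ÷ 3.728 g × 100%

13.42%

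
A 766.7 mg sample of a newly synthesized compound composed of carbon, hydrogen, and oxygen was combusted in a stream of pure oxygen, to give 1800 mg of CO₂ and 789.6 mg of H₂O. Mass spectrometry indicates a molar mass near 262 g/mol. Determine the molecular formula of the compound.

C14H30O4

mol C = 1.800 g CO₂ ÷ 44.009 g/mol = 0.040901 mol
mol H = 2 × 0.7896 g H₂O ÷ 18.015 g/mol = 0.087660 mol
mass O = 0.7667 − (0.49126 + 0.088362) = 0.18708 g → mol O = 0.18708 ÷ 15.999 = 0.011693 mol
Divide by the smallest (0.011693 mol): C 3.498, H 7.497, O 1.000
Multiplying each by 2 gives whole numbers: C 7.00, H 14.99, O 2.00
Empirical formula: C7H15O2
Empirical-formula mass = 131.19 g/mol; 262 ÷ 131.19 ≈ 2, so the molecular formula is C14H30O4.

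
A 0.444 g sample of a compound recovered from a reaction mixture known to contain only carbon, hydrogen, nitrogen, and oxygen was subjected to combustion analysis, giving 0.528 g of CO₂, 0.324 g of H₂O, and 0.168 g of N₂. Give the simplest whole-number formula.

C2H6N2O

mol C = 0.528 g CO₂ ÷ 44.009 g/mol = 0.01200 mol
mol H = 2 × 0.324 g H₂O ÷ 18.015 g/mol = 0.03597 mol
mol N = 2 × 0.168 g N₂ ÷ 28.014 g/mol = 0.01199 mol
mass O = 0.444 − (0.1441 + 0.03626 + 0.1680) = 0.09564 g → mol O = 0.09564 ÷ 15.999 = 0.005978 mol
Divide by the smallest (0.005978 mol): C 2.007, H 6.017, N 2.006, O 1.000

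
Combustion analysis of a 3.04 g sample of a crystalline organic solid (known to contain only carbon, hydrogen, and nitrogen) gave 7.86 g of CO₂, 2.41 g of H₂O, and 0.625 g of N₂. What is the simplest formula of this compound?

mol C = 7.86 g CO₂ ÷ 44.009 g/mol = 0.1786 mol
mol H = 2 × 2.41 g H₂O ÷ 18.015 g/mol = 0.2676 mol
mol N = 2 × 0.625 g N₂ ÷ 28.014 g/mol = 0.04462 mol
Divide by the smallest (0.04462 mol): C 4.003, H 5.996, N 1.000

C4H6N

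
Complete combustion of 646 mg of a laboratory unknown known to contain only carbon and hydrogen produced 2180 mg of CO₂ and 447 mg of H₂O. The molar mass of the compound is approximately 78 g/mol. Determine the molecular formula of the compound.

mol C = 2.18 g CO₂ ÷ 44.009 g/mol = 0.04954 mol
mol H = 2 × 0.447 g H₂O ÷ 18.015 g/mol = 0.04963 mol
Divide by the smallest (0.04954 mol): C 1.000, H 1.002
Empirical formula: CH
Empirical-formula mass = 13.02 g/mol; 78 ÷ 13.02 ≈ 6, so the molecular formula is C6H6.

C6H6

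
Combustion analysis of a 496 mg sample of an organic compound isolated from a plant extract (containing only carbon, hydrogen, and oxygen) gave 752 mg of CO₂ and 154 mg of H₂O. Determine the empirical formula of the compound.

mol C = 0.752 g CO₂ ÷ 44.009 g/mol = 0.01709 mol
mol H = 2 × 0.154 g H₂O ÷ 18.015 g/mol = 0.01710 mol
mass O = 0.496 − (0.2052 + 0.01723) = 0.2735 g → mol O = 0.2735 ÷ 15.999 = 0.01710 mol
Divide by the smallest (0.01709 mol): C 1.000, H 1.001, O 1.001

CHO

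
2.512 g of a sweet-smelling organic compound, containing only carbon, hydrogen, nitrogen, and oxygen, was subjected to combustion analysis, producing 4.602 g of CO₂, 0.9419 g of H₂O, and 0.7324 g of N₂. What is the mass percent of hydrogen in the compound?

4.20%

mol C = 4.602 g CO₂ ÷ 44.009 g/mol = 0.10457 mol
mol H = 2 × 0.9419 g H₂O ÷ 18.015 g/mol = 0.10457 mol
mol N = 2 × 0.7324 g N₂ ÷ 28.014 g/mol = 0.052288 mol
mass O = 2.512 − (1.2560 + 0.10540 + 0.73240) = 0.41821 g → mol O = 0.41821 ÷ 15.999 = 0.026140 mol
mass % H = 0.10540 g ÷ 2.512 g × 100%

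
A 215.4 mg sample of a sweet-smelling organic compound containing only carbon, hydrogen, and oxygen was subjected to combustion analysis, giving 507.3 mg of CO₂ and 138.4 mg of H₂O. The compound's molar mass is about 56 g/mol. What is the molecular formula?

C3H4O

mol C = 0.5073 g CO₂ ÷ 44.009 g/mol = 0.011527 mol
mol H = 2 × 0.1384 g H₂O ÷ 18.015 g/mol = 0.015365 mol
mass O = 0.2154 − (0.13845 + 0.015488) = 0.061459 g → mol O = 0.061459 ÷ 15.999 = 0.0038414 mol
Divide by the smallest (0.0038414 mol): C 3.001, H 4.000, O 1.000
Empirical formula: C3H4O
Empirical-formula mass = 56.06 g/mol; 56 ÷ 56.06 ≈ 1, so the molecular formula is C3H4O.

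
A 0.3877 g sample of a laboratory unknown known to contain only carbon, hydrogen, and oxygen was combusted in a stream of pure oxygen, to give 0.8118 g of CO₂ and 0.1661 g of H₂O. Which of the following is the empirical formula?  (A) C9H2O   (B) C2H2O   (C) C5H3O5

(B) C2H2O

mol C = 0.8118 g CO₂ ÷ 44.009 g/mol = 0.018446 mol
mol H = 2 × 0.1661 g H₂O ÷ 18.015 g/mol = 0.018440 mol
mass O = 0.3877 − (0.22156 + 0.018588) = 0.14755 g → mol O = 0.14755 ÷ 15.999 = 0.0092227 mol
Divide by the smallest (0.0092227 mol): C 2.000, H 1.999, O 1.000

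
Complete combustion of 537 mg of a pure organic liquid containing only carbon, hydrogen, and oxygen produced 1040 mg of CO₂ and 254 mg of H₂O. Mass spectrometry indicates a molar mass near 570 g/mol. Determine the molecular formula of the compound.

C25H30O15

mol C = 1.04 g CO₂ ÷ 44.009 g/mol = 0.02363 mol
mol H = 2 × 0.254 g H₂O ÷ 18.015 g/mol = 0.02820 mol
mass O = 0.537 − (0.2838 + 0.02842) = 0.2247 g → mol O = 0.2247 ÷ 15.999 = 0.01405 mol
Divide by the smallest (0.01405 mol): C 1.682, H 2.007, O 1.000
Multiplying each by 3 gives whole numbers: C 5.05, H 6.02, O 3.00
Empirical formula: C5H6O3
Empirical-formula mass = 114.10 g/mol; 570 ÷ 114.10 ≈ 5, so the molecular formula is C25H30O15.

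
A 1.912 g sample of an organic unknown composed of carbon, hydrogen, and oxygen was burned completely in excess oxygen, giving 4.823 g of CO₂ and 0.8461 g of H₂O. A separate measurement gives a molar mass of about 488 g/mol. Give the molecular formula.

C28H24O8

mol C = 4.823 g CO₂ ÷ 44.009 g/mol = 0.10959 mol
mol H = 2 × 0.8461 g H₂O ÷ 18.015 g/mol = 0.093933 mol
mass O = 1.912 − (1.3163 + 0.094684) = 0.50102 g → mol O = 0.50102 ÷ 15.999 = 0.031315 mol
Divide by the smallest (0.031315 mol): C 3.500, H 3.000, O 1.000
Multiplying each by 2 gives whole numbers: C 7.00, H 6.00, O 2.00
Empirical formula: C7H6O2
Empirical-formula mass = 122.12 g/mol; 488 ÷ 122.12 ≈ 4, so the molecular formula is C28H24O8.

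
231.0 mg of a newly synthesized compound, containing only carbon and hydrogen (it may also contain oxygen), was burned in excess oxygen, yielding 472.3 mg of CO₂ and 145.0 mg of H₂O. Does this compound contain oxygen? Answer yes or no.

yes

mol C = 0.4723 g CO₂ ÷ 44.009 g/mol = 0.010732 mol
mol H = 2 × 0.1450 g H₂O ÷ 18.015 g/mol = 0.016098 mol
C and H account for only 0.14513 g of the 0.2310 g sample; the remaining 0.085873 g must be oxygen.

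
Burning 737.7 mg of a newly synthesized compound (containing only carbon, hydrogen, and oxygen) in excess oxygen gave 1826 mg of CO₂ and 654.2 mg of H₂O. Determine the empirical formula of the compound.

mol C = 1.826 g CO₂ ÷ 44.009 g/mol = 0.041492 mol
mol H = 2 × 0.6542 g H₂O ÷ 18.015 g/mol = 0.072628 mol
mass O = 0.7377 − (0.49835 + 0.073209) = 0.16614 g → mol O = 0.16614 ÷ 15.999 = 0.010384 mol
Divide by the smallest (0.010384 mol): C 3.996, H 6.994, O 1.000

C4H7O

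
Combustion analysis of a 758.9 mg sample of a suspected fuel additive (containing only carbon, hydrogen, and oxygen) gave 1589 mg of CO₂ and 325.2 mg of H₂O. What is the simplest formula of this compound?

C2H2O

mol C = 1.589 g CO₂ ÷ 44.009 g/mol = 0.036106 mol
mol H = 2 × 0.3252 g H₂O ÷ 18.015 g/mol = 0.036103 mol
mass O = 0.7589 − (0.43367 + 0.036392) = 0.28884 g → mol O = 0.28884 ÷ 15.999 = 0.018053 mol
Divide by the smallest (0.018053 mol): C 2.000, H 2.000, O 1.000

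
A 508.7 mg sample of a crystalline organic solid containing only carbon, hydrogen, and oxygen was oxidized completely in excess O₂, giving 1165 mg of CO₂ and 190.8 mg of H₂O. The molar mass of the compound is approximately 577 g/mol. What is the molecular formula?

mol C = 1.165 g CO₂ ÷ 44.009 g/mol = 0.026472 mol
mol H = 2 × 0.1908 g H₂O ÷ 18.015 g/mol = 0.021182 mol
mass O = 0.5087 − (0.31795 + 0.021352) = 0.16939 g → mol O = 0.16939 ÷ 15.999 = 0.010588 mol
Divide by the smallest (0.010588 mol): C 2.500, H 2.001, O 1.000
Multiplying each by 2 gives whole numbers: C 5.00, H 4.00, O 2.00
Empirical formula: C5H4O2
Empirical-formula mass = 96.08 g/mol; 577 ÷ 96.08 ≈ 6, so the molecular formula is C30H24O12.

C30H24O12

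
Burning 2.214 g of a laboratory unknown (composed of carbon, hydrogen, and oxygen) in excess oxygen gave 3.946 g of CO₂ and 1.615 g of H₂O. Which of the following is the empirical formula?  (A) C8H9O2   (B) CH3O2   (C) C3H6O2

(C) C3H6O2

mol C = 3.946 g CO₂ ÷ 44.009 g/mol = 0.089663 mol
mol H = 2 × 1.615 g H₂O ÷ 18.015 g/mol = 0.17930 mol
mass O = 2.214 − (1.0769 + 0.18073) = 0.95632 g → mol O = 0.95632 ÷ 15.999 = 0.059774 mol
Divide by the smallest (0.059774 mol): C 1.500, H 3.000, O 1.000
Multiplying each by 2 gives whole numbers: C 3.00, H 6.00, O 2.00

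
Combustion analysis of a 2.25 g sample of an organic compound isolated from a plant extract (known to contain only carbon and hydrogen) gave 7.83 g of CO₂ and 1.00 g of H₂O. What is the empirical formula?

mol C = 7.83 g CO₂ ÷ 44.009 g/mol = 0.1779 mol
mol H = 2 × 1.00 g H₂O ÷ 18.015 g/mol = 0.1110 mol
Divide by the smallest (0.1110 mol): C 1.603, H 1.000
Multiplying each by 5 gives whole numbers: C 8.01, H 5.00

C8H5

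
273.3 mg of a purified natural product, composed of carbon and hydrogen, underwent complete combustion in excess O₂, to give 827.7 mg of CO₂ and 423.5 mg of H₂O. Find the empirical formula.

C2H5

mol C = 0.8277 g CO₂ ÷ 44.009 g/mol = 0.018808 mol
mol H = 2 × 0.4235 g H₂O ÷ 18.015 g/mol = 0.047016 mol
Divide by the smallest (0.018808 mol): C 1.000, H 2.500
Multiplying each by 2 gives whole numbers: C 2.00, H 5.00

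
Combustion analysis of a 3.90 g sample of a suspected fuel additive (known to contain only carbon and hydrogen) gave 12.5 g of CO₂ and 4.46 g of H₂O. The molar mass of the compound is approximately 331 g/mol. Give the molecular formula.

C24H42

mol C = 12.5 g CO₂ ÷ 44.009 g/mol = 0.2840 mol
mol H = 2 × 4.46 g H₂O ÷ 18.015 g/mol = 0.4951 mol
Divide by the smallest (0.2840 mol): C 1.000, H 1.743
Multiplying each by 4 gives whole numbers: C 4.00, H 6.97
Empirical formula: C4H7
Empirical-formula mass = 55.10 g/mol; 331 ÷ 55.10 ≈ 6, so the molecular formula is C24H42.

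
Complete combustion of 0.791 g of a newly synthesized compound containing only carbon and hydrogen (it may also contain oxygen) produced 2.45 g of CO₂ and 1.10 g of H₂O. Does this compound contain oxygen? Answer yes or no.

no

mol C = 2.45 g CO₂ ÷ 44.009 g/mol = 0.05567 mol
mol H = 2 × 1.10 g H₂O ÷ 18.015 g/mol = 0.1221 mol
C and H together account for 0.7918 g — essentially the entire 0.791 g sample — so the compound contains no oxygen.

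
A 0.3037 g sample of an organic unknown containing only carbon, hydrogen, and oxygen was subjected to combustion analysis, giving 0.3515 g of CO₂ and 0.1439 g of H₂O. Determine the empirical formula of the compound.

C2H4O3

mol C = 0.3515 g CO₂ ÷ 44.009 g/mol = 0.0079870 mol
mol H = 2 × 0.1439 g H₂O ÷ 18.015 g/mol = 0.015976 mol
mass O = 0.3037 − (0.095932 + 0.016103) = 0.19166 g → mol O = 0.19166 ÷ 15.999 = 0.011980 mol
Divide by the smallest (0.0079870 mol): C 1.000, H 2.000, O 1.500
Multiplying each by 2 gives whole numbers: C 2.00, H 4.00, O 3.00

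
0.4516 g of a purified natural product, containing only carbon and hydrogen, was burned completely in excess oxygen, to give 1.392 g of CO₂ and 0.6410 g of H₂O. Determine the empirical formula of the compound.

mol C = 1.392 g CO₂ ÷ 44.009 g/mol = 0.031630 mol
mol H = 2 × 0.6410 g H₂O ÷ 18.015 g/mol = 0.071163 mol
Divide by the smallest (0.031630 mol): C 1.000, H 2.250
Multiplying each by 4 gives whole numbers: C 4.00, H 9.00

C4H9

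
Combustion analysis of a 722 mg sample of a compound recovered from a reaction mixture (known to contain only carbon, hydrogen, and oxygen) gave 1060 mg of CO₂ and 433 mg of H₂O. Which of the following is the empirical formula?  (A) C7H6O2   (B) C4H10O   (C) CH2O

mol C = 1.06 g CO₂ ÷ 44.009 g/mol = 0.02409 mol
mol H = 2 × 0.433 g H₂O ÷ 18.015 g/mol = 0.04807 mol
mass O = 0.722 − (0.2893 + 0.04846) = 0.3842 g → mol O = 0.3842 ÷ 15.999 = 0.02402 mol
Divide by the smallest (0.02402 mol): C 1.003, H 2.002, O 1.000

(C) CH2O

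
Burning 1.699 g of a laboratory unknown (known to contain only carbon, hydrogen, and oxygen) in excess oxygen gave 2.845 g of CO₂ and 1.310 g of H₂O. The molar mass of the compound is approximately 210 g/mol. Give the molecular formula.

C8H18O6

mol C = 2.845 g CO₂ ÷ 44.009 g/mol = 0.064646 mol
mol H = 2 × 1.310 g H₂O ÷ 18.015 g/mol = 0.14543 mol
mass O = 1.699 − (0.77646 + 0.14660) = 0.77594 g → mol O = 0.77594 ÷ 15.999 = 0.048499 mol
Divide by the smallest (0.048499 mol): C 1.333, H 2.999, O 1.000
Multiplying each by 3 gives whole numbers: C 4.00, H 9.00, O 3.00
Empirical formula: C4H9O3
Empirical-formula mass = 105.11 g/mol; 210 ÷ 105.11 ≈ 2, so the molecular formula is C8H18O6.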